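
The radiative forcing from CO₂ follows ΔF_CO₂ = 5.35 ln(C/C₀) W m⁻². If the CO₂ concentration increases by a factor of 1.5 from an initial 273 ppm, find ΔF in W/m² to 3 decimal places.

Because the forcing depends only on the ratio C/C₀, the initial concentration does not enter.
ΔF = 5.35 × ln(1.5) = 5.35 × 0.40547 = 2.1693 W/m².

ΔF = 2.169 W/m²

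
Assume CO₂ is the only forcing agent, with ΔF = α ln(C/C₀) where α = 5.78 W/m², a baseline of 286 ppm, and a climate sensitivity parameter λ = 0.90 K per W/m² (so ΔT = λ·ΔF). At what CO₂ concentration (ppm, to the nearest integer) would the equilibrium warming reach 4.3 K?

C ≈ 654 ppm

Required forcing: ΔF = ΔT/λ = 4.3/0.90 = 4.7778 W/m².
Then ln(C/286) = ΔF/5.78 = 4.7778/5.78 = 0.82661.
So C = 286 × e^0.82661 = 286 × 2.28556 = 653.67 ppm.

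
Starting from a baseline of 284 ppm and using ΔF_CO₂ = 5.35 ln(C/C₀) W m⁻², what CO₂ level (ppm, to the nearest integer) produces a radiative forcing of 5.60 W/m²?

C ≈ 809 ppm

Set 5.35 ln(C/284) = 5.60, so ln(C/284) = 5.60/5.35 = 1.04673.
Then C/284 = e^1.04673 = 2.84832, giving C = 284 × 2.84832 = 808.92 ppm.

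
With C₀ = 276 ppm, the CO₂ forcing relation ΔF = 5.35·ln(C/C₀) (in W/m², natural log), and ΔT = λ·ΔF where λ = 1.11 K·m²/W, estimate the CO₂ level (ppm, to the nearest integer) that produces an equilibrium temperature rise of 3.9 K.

C ≈ 532 ppm

Required forcing: ΔF = ΔT/λ = 3.9/1.11 = 3.5135 W/m².
Then ln(C/276) = ΔF/5.35 = 3.5135/5.35 = 0.65673.
So C = 276 × e^0.65673 = 276 × 1.92848 = 532.26 ppm.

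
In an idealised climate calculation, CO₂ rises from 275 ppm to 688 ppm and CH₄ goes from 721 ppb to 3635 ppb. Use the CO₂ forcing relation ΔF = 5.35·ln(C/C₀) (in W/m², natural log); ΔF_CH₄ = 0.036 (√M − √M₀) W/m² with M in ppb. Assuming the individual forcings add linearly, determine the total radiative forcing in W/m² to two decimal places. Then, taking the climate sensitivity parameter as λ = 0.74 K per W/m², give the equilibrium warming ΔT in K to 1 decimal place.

ΔF = 6.11 W/m²; ΔT = 4.5 K

CO₂: 5.35 × ln(688/275) = 5.35 × ln(2.50182) = 5.35 × 0.91702 = 4.9061 W/m².
CH₄: 0.036 × (√3635 − √721) = 0.036 × (60.2910 − 26.8514) = 0.036 × 33.4396 = 1.2038 W/m².
Total ΔF = 4.9061 + 1.2038 = 6.1099 W/m².
ΔT = λ ΔF = 0.74 × 6.11 = 4.5214 K.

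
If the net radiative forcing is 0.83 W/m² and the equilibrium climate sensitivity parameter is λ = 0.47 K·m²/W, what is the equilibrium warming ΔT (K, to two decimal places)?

ΔT = 0.39 K

ΔT = λ ΔF = 0.47 × 0.83 = 0.3901 K.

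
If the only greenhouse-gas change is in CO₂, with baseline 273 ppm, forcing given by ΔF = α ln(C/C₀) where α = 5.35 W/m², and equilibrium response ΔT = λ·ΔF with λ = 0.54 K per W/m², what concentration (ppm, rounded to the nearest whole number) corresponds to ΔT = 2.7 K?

Required forcing: ΔF = ΔT/λ = 2.7/0.54 = 5.0000 W/m².
Then ln(C/273) = ΔF/5.35 = 5.0000/5.35 = 0.93458.
So C = 273 × e^0.93458 = 273 × 2.54614 = 695.10 ppm.

C ≈ 695 ppm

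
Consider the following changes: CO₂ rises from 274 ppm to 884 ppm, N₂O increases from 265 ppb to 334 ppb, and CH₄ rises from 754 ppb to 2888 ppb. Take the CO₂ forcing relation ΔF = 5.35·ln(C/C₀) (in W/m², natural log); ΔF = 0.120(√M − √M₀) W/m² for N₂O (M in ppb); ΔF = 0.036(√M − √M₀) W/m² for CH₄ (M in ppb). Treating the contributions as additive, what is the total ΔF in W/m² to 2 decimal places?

ΔF = 7.45 W/m²

CO₂: 5.35 × ln(884/274) = 5.35 × ln(3.22628) = 5.35 × 1.17133 = 6.2666 W/m².
N₂O: 0.120 × (√334 − √265) = 0.120 × (18.2757 − 16.2788) = 0.120 × 1.9969 = 0.2396 W/m².
CH₄: 0.036 × (√2888 − √754) = 0.036 × (53.7401 − 27.4591) = 0.036 × 26.2810 = 0.9461 W/m².
Total ΔF = 6.2666 + 0.2396 + 0.9461 = 7.4523 W/m².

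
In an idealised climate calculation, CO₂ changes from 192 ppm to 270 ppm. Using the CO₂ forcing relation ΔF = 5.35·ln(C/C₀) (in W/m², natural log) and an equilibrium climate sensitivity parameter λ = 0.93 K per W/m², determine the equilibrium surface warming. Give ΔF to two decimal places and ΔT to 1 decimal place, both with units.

ΔF = 1.82 W/m²; ΔT = 1.7 K

CO₂: 5.35 × ln(270/192) = 5.35 × ln(1.40625) = 5.35 × 0.34093 = 1.8240 W/m².
ΔT = λ ΔF = 0.93 × 1.82 = 1.6926 K.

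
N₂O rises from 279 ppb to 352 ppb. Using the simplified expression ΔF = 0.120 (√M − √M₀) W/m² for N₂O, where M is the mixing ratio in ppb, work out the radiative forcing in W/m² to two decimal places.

N₂O: 0.120 × (√352 − √279) = 0.120 × (18.7617 − 16.7033) = 0.120 × 2.0584 = 0.2470 W/m².

ΔF = 0.25 W/m²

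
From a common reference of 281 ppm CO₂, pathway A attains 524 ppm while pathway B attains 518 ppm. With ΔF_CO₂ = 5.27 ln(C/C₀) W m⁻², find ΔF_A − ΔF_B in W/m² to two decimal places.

ΔF_A − ΔF_B = 0.06 W/m²

ΔF_A = 5.27 ln(524/281) = 5.27 × 0.62314 = 3.2839 W/m².
ΔF_B = 5.27 ln(518/281) = 5.27 × 0.61162 = 3.2232 W/m².
Difference: 3.2839 − 3.2232 = 0.0607 W/m².
(Equivalently, ΔF_A − ΔF_B = 5.27 ln(524/518) = 5.27 × 0.01152 = 0.0607 W/m².)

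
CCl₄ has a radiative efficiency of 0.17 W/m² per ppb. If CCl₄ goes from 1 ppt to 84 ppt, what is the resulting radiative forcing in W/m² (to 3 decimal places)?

CCl₄: Δ = 84 − 1 = 83 ppt = 0.083 ppb; ΔF = 0.17 × 0.083 = 0.0141 W/m².

ΔF = 0.014 W/m²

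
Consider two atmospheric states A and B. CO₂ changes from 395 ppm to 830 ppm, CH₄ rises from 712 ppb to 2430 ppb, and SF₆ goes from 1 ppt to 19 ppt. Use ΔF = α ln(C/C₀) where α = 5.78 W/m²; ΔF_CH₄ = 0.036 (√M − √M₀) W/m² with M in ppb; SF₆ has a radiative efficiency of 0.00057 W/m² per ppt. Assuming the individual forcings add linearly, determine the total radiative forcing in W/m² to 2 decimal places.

ΔF = 5.12 W/m²

CO₂: 5.78 × ln(830/395) = 5.78 × ln(2.10127) = 5.78 × 0.74254 = 4.2919 W/m².
CH₄: 0.036 × (√2430 − √712) = 0.036 × (49.2950 − 26.6833) = 0.036 × 22.6117 = 0.8140 W/m².
SF₆: ΔF = 0.00057 × (19 − 1) = 0.00057 × 18 = 0.0103 W/m².
Total ΔF = 4.2919 + 0.8140 + 0.0103 = 5.1162 W/m².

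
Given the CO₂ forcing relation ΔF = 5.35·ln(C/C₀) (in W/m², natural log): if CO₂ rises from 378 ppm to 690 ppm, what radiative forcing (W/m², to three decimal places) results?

CO₂: 5.35 × ln(690/378) = 5.35 × ln(1.82540) = 5.35 × 0.60180 = 3.2196 W/m².

ΔF = 3.220 W/m²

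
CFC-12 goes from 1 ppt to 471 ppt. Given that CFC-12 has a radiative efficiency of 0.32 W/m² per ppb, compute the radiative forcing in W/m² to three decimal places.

ΔF = 0.150 W/m²

CFC-12: Δ = 471 − 1 = 470 ppt = 0.470 ppb; ΔF = 0.32 × 0.470 = 0.1504 W/m².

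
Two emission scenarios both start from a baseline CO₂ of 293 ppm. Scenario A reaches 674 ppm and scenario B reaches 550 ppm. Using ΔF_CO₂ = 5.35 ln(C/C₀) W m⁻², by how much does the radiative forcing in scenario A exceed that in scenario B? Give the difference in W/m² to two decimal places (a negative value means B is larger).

ΔF_A = 5.35 ln(674/293) = 5.35 × 0.83306 = 4.4569 W/m².
ΔF_B = 5.35 ln(550/293) = 5.35 × 0.62975 = 3.3692 W/m².
Difference: 4.4569 − 3.3692 = 1.0877 W/m².

ΔF_A − ΔF_B = 1.09 W/m²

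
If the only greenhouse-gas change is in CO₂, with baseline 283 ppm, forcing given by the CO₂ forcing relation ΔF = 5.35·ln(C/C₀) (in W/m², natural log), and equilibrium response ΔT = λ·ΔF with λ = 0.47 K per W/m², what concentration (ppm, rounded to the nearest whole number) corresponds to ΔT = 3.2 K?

Required forcing: ΔF = ΔT/λ = 3.2/0.47 = 6.8085 W/m².
Then ln(C/283) = ΔF/5.35 = 6.8085/5.35 = 1.27262.
So C = 283 × e^1.27262 = 283 × 3.57019 = 1010.36 ppm.

C ≈ 1010 ppm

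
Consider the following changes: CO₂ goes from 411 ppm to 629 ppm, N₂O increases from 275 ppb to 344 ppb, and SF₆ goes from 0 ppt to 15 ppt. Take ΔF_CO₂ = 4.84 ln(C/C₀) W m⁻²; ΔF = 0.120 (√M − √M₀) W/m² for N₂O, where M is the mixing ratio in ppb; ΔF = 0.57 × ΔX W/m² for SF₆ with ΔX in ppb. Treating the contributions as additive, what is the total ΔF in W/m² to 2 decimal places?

CO₂: 4.84 × ln(629/411) = 4.84 × ln(1.53041) = 4.84 × 0.42554 = 2.0596 W/m².
N₂O: 0.120 × (√344 − √275) = 0.120 × (18.5472 − 16.5831) = 0.120 × 1.9641 = 0.2357 W/m².
SF₆: Δ = 15 − 0 = 15 ppt = 0.015 ppb; ΔF = 0.57 × 0.015 = 0.0086 W/m².
Total ΔF = 2.0596 + 0.2357 + 0.0086 = 2.3039 W/m².

ΔF = 2.30 W/m²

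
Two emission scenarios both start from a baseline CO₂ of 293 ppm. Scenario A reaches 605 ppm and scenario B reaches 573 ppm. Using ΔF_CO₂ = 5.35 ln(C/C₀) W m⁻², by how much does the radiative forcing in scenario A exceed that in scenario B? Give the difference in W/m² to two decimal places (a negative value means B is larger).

ΔF_A − ΔF_B = 0.29 W/m²

ΔF_A = 5.35 ln(605/293) = 5.35 × 0.72506 = 3.8791 W/m².
ΔF_B = 5.35 ln(573/293) = 5.35 × 0.67071 = 3.5883 W/m².
Difference: 3.8791 − 3.5883 = 0.2908 W/m².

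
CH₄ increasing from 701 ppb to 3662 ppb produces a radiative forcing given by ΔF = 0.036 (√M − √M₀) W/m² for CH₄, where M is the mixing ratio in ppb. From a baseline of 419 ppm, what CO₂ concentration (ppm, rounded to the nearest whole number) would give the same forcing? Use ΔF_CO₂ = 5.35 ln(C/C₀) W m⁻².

CH₄ forcing: 0.036 × (√3662 − √701) = 0.036 × (60.5145 − 26.4764) = 0.036 × 34.0381 = 1.22537 W/m².
Set 5.35 ln(C/419) = 1.22537: ln(C/419) = 1.22537/5.35 = 0.22904, so C = 419 × e^0.22904 = 419 × 1.25739 = 526.85 ppm.

C ≈ 527 ppm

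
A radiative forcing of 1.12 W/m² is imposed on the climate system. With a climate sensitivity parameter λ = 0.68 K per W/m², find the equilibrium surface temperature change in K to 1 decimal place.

ΔT = λ ΔF = 0.68 × 1.12 = 0.7616 K.

ΔT = 0.8 K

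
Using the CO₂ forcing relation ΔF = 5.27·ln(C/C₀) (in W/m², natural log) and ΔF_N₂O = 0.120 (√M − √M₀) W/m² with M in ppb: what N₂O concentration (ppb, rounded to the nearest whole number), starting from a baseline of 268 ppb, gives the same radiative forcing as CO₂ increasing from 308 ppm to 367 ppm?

CO₂ forcing: 5.27 × ln(367/308) = 5.27 × 0.175262 = 0.92363 W/m².
Set 0.120(√M − √268) = 0.92363: √M = 0.92363/0.120 + √268 = 7.6969 + 16.3707 = 24.0676.
M = (24.0676)² = 579.25 ppb.

M ≈ 579 ppb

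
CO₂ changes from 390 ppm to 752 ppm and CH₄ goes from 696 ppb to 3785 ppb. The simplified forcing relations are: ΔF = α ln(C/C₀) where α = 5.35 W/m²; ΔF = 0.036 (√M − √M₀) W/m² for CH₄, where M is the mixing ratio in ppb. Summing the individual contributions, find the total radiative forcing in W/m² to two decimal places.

CO₂: 5.35 × ln(752/390) = 5.35 × ln(1.92821) = 5.35 × 0.65659 = 3.5128 W/m².
CH₄: 0.036 × (√3785 − √696) = 0.036 × (61.5224 − 26.3818) = 0.036 × 35.1406 = 1.2651 W/m².
Total ΔF = 3.5128 + 1.2651 = 4.7779 W/m².

ΔF = 4.78 W/m²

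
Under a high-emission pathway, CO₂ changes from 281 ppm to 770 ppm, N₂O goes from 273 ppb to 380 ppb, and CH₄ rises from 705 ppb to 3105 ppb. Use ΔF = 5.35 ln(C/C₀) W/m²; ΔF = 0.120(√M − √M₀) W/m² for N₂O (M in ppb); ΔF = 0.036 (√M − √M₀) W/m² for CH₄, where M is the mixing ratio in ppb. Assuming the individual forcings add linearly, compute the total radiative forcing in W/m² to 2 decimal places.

CO₂: 5.35 × ln(770/281) = 5.35 × ln(2.74021) = 5.35 × 1.00803 = 5.3930 W/m².
N₂O: 0.120 × (√380 − √273) = 0.120 × (19.4936 − 16.5227) = 0.120 × 2.9709 = 0.3565 W/m².
CH₄: 0.036 × (√3105 − √705) = 0.036 × (55.7225 − 26.5518) = 0.036 × 29.1707 = 1.0501 W/m².
Total ΔF = 5.3930 + 0.3565 + 1.0501 = 6.7996 W/m².

ΔF = 6.80 W/m²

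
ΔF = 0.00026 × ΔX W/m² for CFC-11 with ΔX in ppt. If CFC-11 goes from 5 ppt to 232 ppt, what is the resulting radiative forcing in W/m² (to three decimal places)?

CFC-11: ΔF = 0.00026 × (232 − 5) = 0.00026 × 227 = 0.0590 W/m².

ΔF = 0.059 W/m²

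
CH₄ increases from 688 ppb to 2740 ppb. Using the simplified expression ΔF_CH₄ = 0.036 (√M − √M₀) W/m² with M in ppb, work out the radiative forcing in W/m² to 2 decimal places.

CH₄: 0.036 × (√2740 − √688) = 0.036 × (52.3450 − 26.2298) = 0.036 × 26.1152 = 0.9401 W/m².

ΔF = 0.94 W/m²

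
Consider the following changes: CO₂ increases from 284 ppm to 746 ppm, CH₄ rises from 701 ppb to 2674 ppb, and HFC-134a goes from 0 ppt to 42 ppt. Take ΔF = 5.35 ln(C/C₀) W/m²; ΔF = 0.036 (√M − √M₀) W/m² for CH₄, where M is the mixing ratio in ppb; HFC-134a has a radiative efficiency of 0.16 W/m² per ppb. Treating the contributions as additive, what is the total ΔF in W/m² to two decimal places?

ΔF = 6.08 W/m²

CO₂: 5.35 × ln(746/284) = 5.35 × ln(2.62676) = 5.35 × 0.96575 = 5.1668 W/m².
CH₄: 0.036 × (√2674 − √701) = 0.036 × (51.7107 − 26.4764) = 0.036 × 25.2343 = 0.9084 W/m².
HFC-134a: Δ = 42 − 0 = 42 ppt = 0.042 ppb; ΔF = 0.16 × 0.042 = 0.0067 W/m².
Total ΔF = 5.1668 + 0.9084 + 0.0067 = 6.0819 W/m².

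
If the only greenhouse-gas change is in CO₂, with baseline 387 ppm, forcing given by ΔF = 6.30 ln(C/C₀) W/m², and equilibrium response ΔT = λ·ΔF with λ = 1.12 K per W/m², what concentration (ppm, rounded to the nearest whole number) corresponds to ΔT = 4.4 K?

C ≈ 722 ppm

Required forcing: ΔF = ΔT/λ = 4.4/1.12 = 3.9286 W/m².
Then ln(C/387) = ΔF/6.30 = 3.9286/6.30 = 0.62359.
So C = 387 × e^0.62359 = 387 × 1.86561 = 721.99 ppm.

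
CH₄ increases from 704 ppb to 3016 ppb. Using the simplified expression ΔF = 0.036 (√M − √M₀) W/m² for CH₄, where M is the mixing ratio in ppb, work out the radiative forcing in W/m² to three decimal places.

ΔF = 1.022 W/m²

CH₄: 0.036 × (√3016 − √704) = 0.036 × (54.9181 − 26.5330) = 0.036 × 28.3851 = 1.0219 W/m².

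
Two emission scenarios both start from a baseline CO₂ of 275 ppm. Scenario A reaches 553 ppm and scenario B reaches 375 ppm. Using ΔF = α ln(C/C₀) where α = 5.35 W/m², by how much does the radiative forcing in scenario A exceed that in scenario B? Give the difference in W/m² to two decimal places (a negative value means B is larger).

ΔF_A = 5.35 ln(553/275) = 5.35 × 0.69859 = 3.7375 W/m².
ΔF_B = 5.35 ln(375/275) = 5.35 × 0.31015 = 1.6593 W/m².
Difference: 3.7375 − 1.6593 = 2.0782 W/m².

ΔF_A − ΔF_B = 2.08 W/m²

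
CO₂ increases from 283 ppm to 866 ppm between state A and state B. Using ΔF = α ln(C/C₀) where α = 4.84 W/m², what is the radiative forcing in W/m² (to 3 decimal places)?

CO₂: 4.84 × ln(866/283) = 4.84 × ln(3.06007) = 4.84 × 1.11844 = 5.4132 W/m².

ΔF = 5.413 W/m²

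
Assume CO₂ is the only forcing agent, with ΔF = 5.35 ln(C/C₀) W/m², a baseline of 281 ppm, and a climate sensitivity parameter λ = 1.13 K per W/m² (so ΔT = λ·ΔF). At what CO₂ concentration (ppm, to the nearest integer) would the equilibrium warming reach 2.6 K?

C ≈ 432 ppm

Required forcing: ΔF = ΔT/λ = 2.6/1.13 = 2.3009 W/m².
Then ln(C/281) = ΔF/5.35 = 2.3009/5.35 = 0.43007.
So C = 281 × e^0.43007 = 281 × 1.53737 = 432.00 ppm.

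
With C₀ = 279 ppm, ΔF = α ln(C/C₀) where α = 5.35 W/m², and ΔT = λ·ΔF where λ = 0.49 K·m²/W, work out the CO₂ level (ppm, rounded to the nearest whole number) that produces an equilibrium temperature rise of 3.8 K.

C ≈ 1189 ppm

Required forcing: ΔF = ΔT/λ = 3.8/0.49 = 7.7551 W/m².
Then ln(C/279) = ΔF/5.35 = 7.7551/5.35 = 1.44955.
So C = 279 × e^1.44955 = 279 × 4.26120 = 1188.87 ppm.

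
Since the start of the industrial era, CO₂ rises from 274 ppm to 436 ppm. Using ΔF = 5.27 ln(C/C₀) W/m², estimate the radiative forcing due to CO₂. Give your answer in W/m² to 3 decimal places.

CO₂: 5.27 × ln(436/274) = 5.27 × ln(1.59124) = 5.27 × 0.46451 = 2.4480 W/m².

ΔF = 2.448 W/m²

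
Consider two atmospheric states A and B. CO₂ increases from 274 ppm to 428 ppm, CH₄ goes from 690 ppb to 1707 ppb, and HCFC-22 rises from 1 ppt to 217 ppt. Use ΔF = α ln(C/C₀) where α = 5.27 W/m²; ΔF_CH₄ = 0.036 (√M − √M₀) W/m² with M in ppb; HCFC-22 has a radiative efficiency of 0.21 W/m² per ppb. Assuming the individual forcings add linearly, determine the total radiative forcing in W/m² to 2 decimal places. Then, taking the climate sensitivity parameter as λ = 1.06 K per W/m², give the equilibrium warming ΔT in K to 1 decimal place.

CO₂: 5.27 × ln(428/274) = 5.27 × ln(1.56204) = 5.27 × 0.44599 = 2.3504 W/m².
CH₄: 0.036 × (√1707 − √690) = 0.036 × (41.3159 − 26.2679) = 0.036 × 15.0480 = 0.5417 W/m².
HCFC-22: Δ = 217 − 1 = 216 ppt = 0.216 ppb; ΔF = 0.21 × 0.216 = 0.0454 W/m².
Total ΔF = 2.3504 + 0.5417 + 0.0454 = 2.9375 W/m².
ΔT = λ ΔF = 1.06 × 2.94 = 3.1164 K.

ΔF = 2.94 W/m²; ΔT = 3.1 K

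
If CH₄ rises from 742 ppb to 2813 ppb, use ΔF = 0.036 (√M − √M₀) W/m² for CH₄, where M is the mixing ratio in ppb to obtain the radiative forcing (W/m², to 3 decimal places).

CH₄: 0.036 × (√2813 − √742) = 0.036 × (53.0377 − 27.2397) = 0.036 × 25.7980 = 0.9287 W/m².

ΔF = 0.929 W/m²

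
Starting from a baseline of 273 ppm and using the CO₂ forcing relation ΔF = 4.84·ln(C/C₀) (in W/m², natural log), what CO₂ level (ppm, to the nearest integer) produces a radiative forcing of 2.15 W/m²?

C ≈ 426 ppm

Set 4.84 ln(C/273) = 2.15, so ln(C/273) = 2.15/4.84 = 0.44421.
Then C/273 = e^0.44421 = 1.55926, giving C = 273 × 1.55926 = 425.68 ppm.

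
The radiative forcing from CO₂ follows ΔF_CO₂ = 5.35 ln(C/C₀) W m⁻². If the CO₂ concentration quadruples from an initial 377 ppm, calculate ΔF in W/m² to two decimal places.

Because the forcing depends only on the ratio C/C₀, the initial concentration does not enter.
ΔF = 5.35 × ln(4) = 5.35 × 1.38629 = 7.4167 W/m².

ΔF = 7.42 W/m²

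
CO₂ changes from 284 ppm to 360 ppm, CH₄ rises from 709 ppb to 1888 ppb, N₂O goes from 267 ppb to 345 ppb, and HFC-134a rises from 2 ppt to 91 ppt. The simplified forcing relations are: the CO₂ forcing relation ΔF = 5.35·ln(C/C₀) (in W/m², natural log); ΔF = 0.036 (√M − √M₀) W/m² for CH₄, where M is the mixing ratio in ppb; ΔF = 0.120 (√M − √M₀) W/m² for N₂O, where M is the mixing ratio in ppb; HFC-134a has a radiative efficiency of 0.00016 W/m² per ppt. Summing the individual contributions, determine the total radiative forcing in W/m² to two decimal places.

CO₂: 5.35 × ln(360/284) = 5.35 × ln(1.26761) = 5.35 × 0.23713 = 1.2686 W/m².
CH₄: 0.036 × (√1888 − √709) = 0.036 × (43.4511 − 26.6271) = 0.036 × 16.8240 = 0.6057 W/m².
N₂O: 0.120 × (√345 − √267) = 0.120 × (18.5742 − 16.3401) = 0.120 × 2.2341 = 0.2681 W/m².
HFC-134a: ΔF = 0.00016 × (91 − 2) = 0.00016 × 89 = 0.0142 W/m².
Total ΔF = 1.2686 + 0.6057 + 0.2681 + 0.0142 = 2.1566 W/m².

ΔF = 2.16 W/m²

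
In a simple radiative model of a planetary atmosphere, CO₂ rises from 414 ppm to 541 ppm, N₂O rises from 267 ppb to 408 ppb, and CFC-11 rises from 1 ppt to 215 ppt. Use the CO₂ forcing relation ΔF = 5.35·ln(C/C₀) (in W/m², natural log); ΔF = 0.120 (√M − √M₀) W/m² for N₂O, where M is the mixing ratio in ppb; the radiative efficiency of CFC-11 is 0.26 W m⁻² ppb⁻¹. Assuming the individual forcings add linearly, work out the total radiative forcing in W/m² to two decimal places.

CO₂: 5.35 × ln(541/414) = 5.35 × ln(1.30676) = 5.35 × 0.26755 = 1.4314 W/m².
N₂O: 0.120 × (√408 − √267) = 0.120 × (20.1990 − 16.3401) = 0.120 × 3.8589 = 0.4631 W/m².
CFC-11: Δ = 215 − 1 = 214 ppt = 0.214 ppb; ΔF = 0.26 × 0.214 = 0.0556 W/m².
Total ΔF = 1.4314 + 0.4631 + 0.0556 = 1.9501 W/m².

ΔF = 1.95 W/m²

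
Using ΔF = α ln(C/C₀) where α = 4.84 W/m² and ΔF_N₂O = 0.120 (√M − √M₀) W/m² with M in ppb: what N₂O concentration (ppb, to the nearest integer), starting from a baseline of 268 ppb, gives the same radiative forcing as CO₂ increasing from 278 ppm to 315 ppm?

M ≈ 458 ppb

CO₂ forcing: 4.84 × ln(315/278) = 4.84 × 0.124952 = 0.60477 W/m².
Set 0.120(√M − √268) = 0.60477: √M = 0.60477/0.120 + √268 = 5.0398 + 16.3707 = 21.4105.
M = (21.4105)² = 458.41 ppb.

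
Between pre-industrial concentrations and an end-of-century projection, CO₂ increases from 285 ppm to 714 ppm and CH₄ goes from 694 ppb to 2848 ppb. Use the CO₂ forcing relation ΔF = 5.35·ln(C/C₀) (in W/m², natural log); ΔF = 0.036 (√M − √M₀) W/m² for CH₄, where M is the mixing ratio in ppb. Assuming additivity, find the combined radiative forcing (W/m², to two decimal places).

CO₂: 5.35 × ln(714/285) = 5.35 × ln(2.50526) = 5.35 × 0.91839 = 4.9134 W/m².
CH₄: 0.036 × (√2848 − √694) = 0.036 × (53.3667 − 26.3439) = 0.036 × 27.0228 = 0.9728 W/m².
Total ΔF = 4.9134 + 0.9728 = 5.8862 W/m².

ΔF = 5.89 W/m²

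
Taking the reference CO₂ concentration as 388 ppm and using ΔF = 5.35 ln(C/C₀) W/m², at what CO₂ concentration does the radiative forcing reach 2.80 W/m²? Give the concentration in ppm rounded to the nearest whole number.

C ≈ 655 ppm

Set 5.35 ln(C/388) = 2.80, so ln(C/388) = 2.80/5.35 = 0.52336.
Then C/388 = e^0.52336 = 1.68769, giving C = 388 × 1.68769 = 654.82 ppm.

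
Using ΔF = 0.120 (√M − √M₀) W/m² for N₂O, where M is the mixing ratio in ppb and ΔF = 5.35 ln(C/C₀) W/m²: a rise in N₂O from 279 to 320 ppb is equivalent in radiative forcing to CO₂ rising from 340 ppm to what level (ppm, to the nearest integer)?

C ≈ 349 ppm

N₂O forcing: 0.120 × (√320 − √279) = 0.120 × (17.8885 − 16.7033) = 0.120 × 1.1852 = 0.14222 W/m².
Set 5.35 ln(C/340) = 0.14222: ln(C/340) = 0.14222/5.35 = 0.02658, so C = 340 × e^0.02658 = 340 × 1.02694 = 349.16 ppm.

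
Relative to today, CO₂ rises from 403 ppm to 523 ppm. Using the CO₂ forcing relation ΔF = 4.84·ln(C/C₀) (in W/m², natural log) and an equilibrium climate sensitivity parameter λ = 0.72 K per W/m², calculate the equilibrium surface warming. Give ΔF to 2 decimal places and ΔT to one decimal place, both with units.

CO₂: 4.84 × ln(523/403) = 4.84 × ln(1.29777) = 4.84 × 0.26065 = 1.2615 W/m².
ΔT = λ ΔF = 0.72 × 1.26 = 0.9072 K.

ΔF = 1.26 W/m²; ΔT = 0.9 K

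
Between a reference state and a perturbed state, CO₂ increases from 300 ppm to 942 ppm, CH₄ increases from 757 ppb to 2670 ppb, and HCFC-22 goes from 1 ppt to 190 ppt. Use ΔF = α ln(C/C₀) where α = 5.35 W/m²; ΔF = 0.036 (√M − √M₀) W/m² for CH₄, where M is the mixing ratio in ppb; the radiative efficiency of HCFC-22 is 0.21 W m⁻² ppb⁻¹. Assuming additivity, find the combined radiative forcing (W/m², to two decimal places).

CO₂: 5.35 × ln(942/300) = 5.35 × ln(3.14000) = 5.35 × 1.14422 = 6.1216 W/m².
CH₄: 0.036 × (√2670 − √757) = 0.036 × (51.6720 − 27.5136) = 0.036 × 24.1584 = 0.8697 W/m².
HCFC-22: Δ = 190 − 1 = 189 ppt = 0.189 ppb; ΔF = 0.21 × 0.189 = 0.0397 W/m².
Total ΔF = 6.1216 + 0.8697 + 0.0397 = 7.0310 W/m².

ΔF = 7.03 W/m²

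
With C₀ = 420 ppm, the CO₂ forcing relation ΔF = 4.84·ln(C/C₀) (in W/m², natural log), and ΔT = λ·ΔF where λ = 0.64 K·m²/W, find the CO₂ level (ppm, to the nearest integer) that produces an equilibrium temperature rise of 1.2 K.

Required forcing: ΔF = ΔT/λ = 1.2/0.64 = 1.8750 W/m².
Then ln(C/420) = ΔF/4.84 = 1.8750/4.84 = 0.38740.
So C = 420 × e^0.38740 = 420 × 1.47315 = 618.72 ppm.

C ≈ 619 ppm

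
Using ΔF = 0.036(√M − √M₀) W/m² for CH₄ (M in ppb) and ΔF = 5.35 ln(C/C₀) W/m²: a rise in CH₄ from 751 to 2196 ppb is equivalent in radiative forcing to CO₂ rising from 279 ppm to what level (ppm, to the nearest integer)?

C ≈ 318 ppm

CH₄ forcing: 0.036 × (√2196 − √751) = 0.036 × (46.8615 − 27.4044) = 0.036 × 19.4571 = 0.70046 W/m².
Set 5.35 ln(C/279) = 0.70046: ln(C/279) = 0.70046/5.35 = 0.13093, so C = 279 × e^0.13093 = 279 × 1.13989 = 318.03 ppm.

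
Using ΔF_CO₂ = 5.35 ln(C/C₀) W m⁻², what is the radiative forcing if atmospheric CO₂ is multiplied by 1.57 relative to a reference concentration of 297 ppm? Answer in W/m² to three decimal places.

ΔF = 5.35 × ln(1.57) = 5.35 × 0.45108 = 2.4133 W/m².

ΔF = 2.413 W/m²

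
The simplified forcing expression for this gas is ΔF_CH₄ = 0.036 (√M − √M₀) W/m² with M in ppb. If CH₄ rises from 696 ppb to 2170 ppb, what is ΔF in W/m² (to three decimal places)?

CH₄: 0.036 × (√2170 − √696) = 0.036 × (46.5833 − 26.3818) = 0.036 × 20.2015 = 0.7273 W/m².

ΔF = 0.727 W/m²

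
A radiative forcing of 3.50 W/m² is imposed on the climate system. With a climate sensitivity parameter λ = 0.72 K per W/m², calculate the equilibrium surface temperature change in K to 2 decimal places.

ΔT = 2.52 K

ΔT = λ ΔF = 0.72 × 3.50 = 2.5200 K.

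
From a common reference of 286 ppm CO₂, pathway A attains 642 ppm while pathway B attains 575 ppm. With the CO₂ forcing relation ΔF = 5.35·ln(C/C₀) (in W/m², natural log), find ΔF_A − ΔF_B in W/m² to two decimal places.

ΔF_A = 5.35 ln(642/286) = 5.35 × 0.80860 = 4.3260 W/m².
ΔF_B = 5.35 ln(575/286) = 5.35 × 0.69838 = 3.7363 W/m².
Difference: 4.3260 − 3.7363 = 0.5897 W/m².
(Equivalently, ΔF_A − ΔF_B = 5.35 ln(642/575) = 5.35 × 0.11022 = 0.5897 W/m².)

ΔF_A − ΔF_B = 0.59 W/m²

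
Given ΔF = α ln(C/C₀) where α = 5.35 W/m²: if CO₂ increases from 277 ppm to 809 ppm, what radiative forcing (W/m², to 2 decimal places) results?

CO₂ absorption bands are partially saturated, so forcing scales with the logarithm of the concentration ratio.
CO₂: 5.35 × ln(809/277) = 5.35 × ln(2.92058) = 5.35 × 1.07178 = 5.7340 W/m².

ΔF = 5.73 W/m²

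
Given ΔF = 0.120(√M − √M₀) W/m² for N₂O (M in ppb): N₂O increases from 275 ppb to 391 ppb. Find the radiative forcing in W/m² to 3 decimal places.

ΔF = 0.383 W/m²

N₂O: 0.120 × (√391 − √275) = 0.120 × (19.7737 − 16.5831) = 0.120 × 3.1906 = 0.3829 W/m².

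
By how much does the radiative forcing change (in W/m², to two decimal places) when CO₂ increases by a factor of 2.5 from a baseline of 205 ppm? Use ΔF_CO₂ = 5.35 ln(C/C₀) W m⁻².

ΔF = 4.90 W/m²

Because the forcing depends only on the ratio C/C₀, the initial concentration does not enter.
ΔF = 5.35 × ln(2.5) = 5.35 × 0.91629 = 4.9022 W/m².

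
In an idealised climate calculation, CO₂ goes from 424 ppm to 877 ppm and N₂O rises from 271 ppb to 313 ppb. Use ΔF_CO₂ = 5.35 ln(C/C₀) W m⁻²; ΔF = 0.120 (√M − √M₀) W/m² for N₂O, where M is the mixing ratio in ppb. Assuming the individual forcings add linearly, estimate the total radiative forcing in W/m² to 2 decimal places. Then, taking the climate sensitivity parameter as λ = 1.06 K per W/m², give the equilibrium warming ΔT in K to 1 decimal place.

ΔF = 4.04 W/m²; ΔT = 4.3 K

CO₂: 5.35 × ln(877/424) = 5.35 × ln(2.06840) = 5.35 × 0.72678 = 3.8883 W/m².
N₂O: 0.120 × (√313 − √271) = 0.120 × (17.6918 − 16.4621) = 0.120 × 1.2297 = 0.1476 W/m².
Total ΔF = 3.8883 + 0.1476 = 4.0359 W/m².
ΔT = λ ΔF = 1.06 × 4.04 = 4.2824 K.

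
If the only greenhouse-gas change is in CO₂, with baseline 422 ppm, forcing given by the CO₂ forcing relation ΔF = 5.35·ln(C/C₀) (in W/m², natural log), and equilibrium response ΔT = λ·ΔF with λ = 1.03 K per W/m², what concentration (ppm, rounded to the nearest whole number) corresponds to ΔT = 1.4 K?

Required forcing: ΔF = ΔT/λ = 1.4/1.03 = 1.3592 W/m².
Then ln(C/422) = ΔF/5.35 = 1.3592/5.35 = 0.25406.
So C = 422 × e^0.25406 = 422 × 1.28925 = 544.06 ppm.

C ≈ 544 ppm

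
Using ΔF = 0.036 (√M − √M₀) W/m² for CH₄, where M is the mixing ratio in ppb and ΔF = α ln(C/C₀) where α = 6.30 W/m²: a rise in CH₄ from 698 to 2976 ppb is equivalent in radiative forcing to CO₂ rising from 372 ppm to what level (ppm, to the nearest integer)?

C ≈ 437 ppm

CH₄ forcing: 0.036 × (√2976 − √698) = 0.036 × (54.5527 − 26.4197) = 0.036 × 28.1330 = 1.01279 W/m².
Set 6.30 ln(C/372) = 1.01279: ln(C/372) = 1.01279/6.30 = 0.16076, so C = 372 × e^0.16076 = 372 × 1.17440 = 436.88 ppm.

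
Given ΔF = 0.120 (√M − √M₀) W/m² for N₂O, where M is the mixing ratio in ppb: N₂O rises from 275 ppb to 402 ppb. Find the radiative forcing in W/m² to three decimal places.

ΔF = 0.416 W/m²

N₂O: 0.120 × (√402 − √275) = 0.120 × (20.0499 − 16.5831) = 0.120 × 3.4668 = 0.4160 W/m².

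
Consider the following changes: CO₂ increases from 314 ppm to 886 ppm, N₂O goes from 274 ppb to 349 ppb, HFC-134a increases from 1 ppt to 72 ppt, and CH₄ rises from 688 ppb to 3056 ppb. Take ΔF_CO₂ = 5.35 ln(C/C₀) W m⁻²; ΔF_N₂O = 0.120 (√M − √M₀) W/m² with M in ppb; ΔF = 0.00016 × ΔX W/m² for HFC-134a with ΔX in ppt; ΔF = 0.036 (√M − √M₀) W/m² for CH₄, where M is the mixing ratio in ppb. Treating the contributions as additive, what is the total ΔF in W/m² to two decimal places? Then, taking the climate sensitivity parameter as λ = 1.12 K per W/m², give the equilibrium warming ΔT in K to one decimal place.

ΔF = 6.86 W/m²; ΔT = 7.7 K

CO₂: 5.35 × ln(886/314) = 5.35 × ln(2.82166) = 5.35 × 1.03733 = 5.5497 W/m².
N₂O: 0.120 × (√349 − √274) = 0.120 × (18.6815 − 16.5529) = 0.120 × 2.1286 = 0.2554 W/m².
HFC-134a: ΔF = 0.00016 × (72 − 1) = 0.00016 × 71 = 0.0114 W/m².
CH₄: 0.036 × (√3056 − √688) = 0.036 × (55.2811 − 26.2298) = 0.036 × 29.0513 = 1.0458 W/m².
Total ΔF = 5.5497 + 0.2554 + 0.0114 + 1.0458 = 6.8623 W/m².
ΔT = λ ΔF = 1.12 × 6.86 = 7.6832 K.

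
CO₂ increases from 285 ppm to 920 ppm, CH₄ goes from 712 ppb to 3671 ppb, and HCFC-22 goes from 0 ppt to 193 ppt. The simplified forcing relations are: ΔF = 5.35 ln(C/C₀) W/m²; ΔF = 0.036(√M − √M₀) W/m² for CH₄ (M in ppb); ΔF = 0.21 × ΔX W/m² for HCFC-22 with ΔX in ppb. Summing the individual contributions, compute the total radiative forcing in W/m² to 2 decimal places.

ΔF = 7.53 W/m²

CO₂: 5.35 × ln(920/285) = 5.35 × ln(3.22807) = 5.35 × 1.17188 = 6.2696 W/m².
CH₄: 0.036 × (√3671 − √712) = 0.036 × (60.5888 − 26.6833) = 0.036 × 33.9055 = 1.2206 W/m².
HCFC-22: Δ = 193 − 0 = 193 ppt = 0.193 ppb; ΔF = 0.21 × 0.193 = 0.0405 W/m².
Total ΔF = 6.2696 + 1.2206 + 0.0405 = 7.5307 W/m².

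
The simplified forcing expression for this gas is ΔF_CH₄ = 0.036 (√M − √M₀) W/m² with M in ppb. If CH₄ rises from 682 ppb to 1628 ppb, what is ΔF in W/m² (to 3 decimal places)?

CH₄: 0.036 × (√1628 − √682) = 0.036 × (40.3485 − 26.1151) = 0.036 × 14.2334 = 0.5124 W/m².

ΔF = 0.512 W/m²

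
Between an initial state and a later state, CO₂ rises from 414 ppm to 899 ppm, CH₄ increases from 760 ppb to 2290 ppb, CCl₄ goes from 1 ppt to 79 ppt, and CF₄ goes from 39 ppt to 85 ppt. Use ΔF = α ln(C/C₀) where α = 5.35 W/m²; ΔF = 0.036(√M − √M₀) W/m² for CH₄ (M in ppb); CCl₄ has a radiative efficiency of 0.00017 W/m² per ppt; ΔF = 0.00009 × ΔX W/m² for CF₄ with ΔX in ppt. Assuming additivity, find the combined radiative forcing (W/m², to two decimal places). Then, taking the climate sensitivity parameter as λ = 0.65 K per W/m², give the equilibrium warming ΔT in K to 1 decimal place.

ΔF = 4.90 W/m²; ΔT = 3.2 K

CO₂: 5.35 × ln(899/414) = 5.35 × ln(2.17150) = 5.35 × 0.77542 = 4.1485 W/m².
CH₄: 0.036 × (√2290 − √760) = 0.036 × (47.8539 − 27.5681) = 0.036 × 20.2858 = 0.7303 W/m².
CCl₄: ΔF = 0.00017 × (79 − 1) = 0.00017 × 78 = 0.0133 W/m².
CF₄: ΔF = 0.00009 × (85 − 39) = 0.00009 × 46 = 0.0041 W/m².
Total ΔF = 4.1485 + 0.7303 + 0.0133 + 0.0041 = 4.8962 W/m².
ΔT = λ ΔF = 0.65 × 4.90 = 3.1850 K.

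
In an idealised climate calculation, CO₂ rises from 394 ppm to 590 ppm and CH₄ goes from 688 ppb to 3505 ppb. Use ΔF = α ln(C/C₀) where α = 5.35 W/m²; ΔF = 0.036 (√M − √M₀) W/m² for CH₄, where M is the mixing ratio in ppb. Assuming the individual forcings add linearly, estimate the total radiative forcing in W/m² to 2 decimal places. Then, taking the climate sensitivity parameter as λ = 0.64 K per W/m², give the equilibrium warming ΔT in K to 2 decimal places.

CO₂: 5.35 × ln(590/394) = 5.35 × ln(1.49746) = 5.35 × 0.40377 = 2.1602 W/m².
CH₄: 0.036 × (√3505 − √688) = 0.036 × (59.2030 − 26.2298) = 0.036 × 32.9732 = 1.1870 W/m².
Total ΔF = 2.1602 + 1.1870 = 3.3472 W/m².
ΔT = λ ΔF = 0.64 × 3.35 = 2.1440 K.

ΔF = 3.35 W/m²; ΔT = 2.14 K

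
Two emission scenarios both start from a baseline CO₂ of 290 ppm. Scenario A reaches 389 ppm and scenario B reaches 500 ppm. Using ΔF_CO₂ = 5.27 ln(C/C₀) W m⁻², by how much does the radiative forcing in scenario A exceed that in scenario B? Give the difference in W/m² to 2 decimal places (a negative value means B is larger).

ΔF_A − ΔF_B = -1.32 W/m²

ΔF_A = 5.27 ln(389/290) = 5.27 × 0.29370 = 1.5478 W/m².
ΔF_B = 5.27 ln(500/290) = 5.27 × 0.54473 = 2.8707 W/m².
Difference: 1.5478 − 2.8707 = -1.3229 W/m².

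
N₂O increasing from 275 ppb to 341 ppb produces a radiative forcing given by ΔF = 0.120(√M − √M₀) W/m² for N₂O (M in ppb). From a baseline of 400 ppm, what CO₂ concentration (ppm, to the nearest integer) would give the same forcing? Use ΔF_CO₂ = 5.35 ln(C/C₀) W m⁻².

C ≈ 417 ppm

N₂O forcing: 0.120 × (√341 − √275) = 0.120 × (18.4662 − 16.5831) = 0.120 × 1.8831 = 0.22597 W/m².
Set 5.35 ln(C/400) = 0.22597: ln(C/400) = 0.22597/5.35 = 0.04224, so C = 400 × e^0.04224 = 400 × 1.04314 = 417.26 ppm.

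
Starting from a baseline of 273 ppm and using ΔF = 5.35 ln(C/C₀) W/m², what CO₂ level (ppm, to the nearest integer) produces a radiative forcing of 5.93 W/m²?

C ≈ 827 ppm

Set 5.35 ln(C/273) = 5.93, so ln(C/273) = 5.93/5.35 = 1.10841.
Then C/273 = e^1.10841 = 3.02954, giving C = 273 × 3.02954 = 827.06 ppm.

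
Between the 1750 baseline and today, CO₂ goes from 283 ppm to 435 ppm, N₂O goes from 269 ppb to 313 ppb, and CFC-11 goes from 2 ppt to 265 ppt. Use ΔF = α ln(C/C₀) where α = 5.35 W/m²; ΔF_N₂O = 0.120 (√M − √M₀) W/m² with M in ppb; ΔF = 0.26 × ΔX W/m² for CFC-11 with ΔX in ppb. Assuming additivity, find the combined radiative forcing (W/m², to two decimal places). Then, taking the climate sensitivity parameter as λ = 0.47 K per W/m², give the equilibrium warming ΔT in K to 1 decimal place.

CO₂: 5.35 × ln(435/283) = 5.35 × ln(1.53710) = 5.35 × 0.42990 = 2.3000 W/m².
N₂O: 0.120 × (√313 − √269) = 0.120 × (17.6918 − 16.4012) = 0.120 × 1.2906 = 0.1549 W/m².
CFC-11: Δ = 265 − 2 = 263 ppt = 0.263 ppb; ΔF = 0.26 × 0.263 = 0.0684 W/m².
Total ΔF = 2.3000 + 0.1549 + 0.0684 = 2.5233 W/m².
ΔT = λ ΔF = 0.47 × 2.52 = 1.1844 K.

ΔF = 2.52 W/m²; ΔT = 1.2 K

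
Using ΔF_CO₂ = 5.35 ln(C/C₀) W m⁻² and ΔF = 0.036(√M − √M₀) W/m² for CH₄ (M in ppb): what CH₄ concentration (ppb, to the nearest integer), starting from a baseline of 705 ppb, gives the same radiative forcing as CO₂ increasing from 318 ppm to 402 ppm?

M ≈ 3768 ppb

CO₂ forcing: 5.35 × ln(402/318) = 5.35 × 0.234401 = 1.25405 W/m².
Set 0.036(√M − √705) = 1.25405: √M = 1.25405/0.036 + √705 = 34.8347 + 26.5518 = 61.3865.
M = (61.3865)² = 3768.30 ppb.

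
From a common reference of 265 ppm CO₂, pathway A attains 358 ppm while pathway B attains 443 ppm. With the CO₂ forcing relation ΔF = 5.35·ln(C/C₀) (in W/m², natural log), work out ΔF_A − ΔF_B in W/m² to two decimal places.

ΔF_A = 5.35 ln(358/265) = 5.35 × 0.30080 = 1.6093 W/m².
ΔF_B = 5.35 ln(443/265) = 5.35 × 0.51384 = 2.7490 W/m².
Difference: 1.6093 − 2.7490 = -1.1397 W/m².

ΔF_A − ΔF_B = -1.14 W/m²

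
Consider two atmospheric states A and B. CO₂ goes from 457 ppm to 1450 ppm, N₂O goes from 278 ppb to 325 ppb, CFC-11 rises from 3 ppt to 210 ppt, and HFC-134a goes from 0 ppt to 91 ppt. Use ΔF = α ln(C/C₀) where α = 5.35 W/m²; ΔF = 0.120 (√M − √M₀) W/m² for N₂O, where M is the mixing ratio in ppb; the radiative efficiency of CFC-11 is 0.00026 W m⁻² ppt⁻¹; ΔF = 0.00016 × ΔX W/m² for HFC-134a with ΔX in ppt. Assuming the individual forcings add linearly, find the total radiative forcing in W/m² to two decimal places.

ΔF = 6.41 W/m²

CO₂: 5.35 × ln(1450/457) = 5.35 × ln(3.17287) = 5.35 × 1.15464 = 6.1773 W/m².
N₂O: 0.120 × (√325 − √278) = 0.120 × (18.0278 − 16.6733) = 0.120 × 1.3545 = 0.1625 W/m².
CFC-11: ΔF = 0.00026 × (210 − 3) = 0.00026 × 207 = 0.0538 W/m².
HFC-134a: ΔF = 0.00016 × (91 − 0) = 0.00016 × 91 = 0.0146 W/m².
Total ΔF = 6.1773 + 0.1625 + 0.0538 + 0.0146 = 6.4082 W/m².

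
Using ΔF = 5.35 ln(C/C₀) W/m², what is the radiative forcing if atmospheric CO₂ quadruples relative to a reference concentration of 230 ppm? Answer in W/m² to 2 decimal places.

ΔF = 7.42 W/m²

ΔF = 5.35 × ln(4) = 5.35 × 1.38629 = 7.4167 W/m².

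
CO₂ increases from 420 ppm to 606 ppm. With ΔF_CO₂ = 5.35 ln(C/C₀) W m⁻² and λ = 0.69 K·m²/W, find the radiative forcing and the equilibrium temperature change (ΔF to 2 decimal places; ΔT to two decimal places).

ΔF = 1.96 W/m²; ΔT = 1.35 K

CO₂: 5.35 × ln(606/420) = 5.35 × ln(1.44286) = 5.35 × 0.36663 = 1.9615 W/m².
ΔT = λ ΔF = 0.69 × 1.96 = 1.3524 K.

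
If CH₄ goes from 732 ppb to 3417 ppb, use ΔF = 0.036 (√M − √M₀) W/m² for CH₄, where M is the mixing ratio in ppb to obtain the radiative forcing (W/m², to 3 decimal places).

CH₄: 0.036 × (√3417 − √732) = 0.036 × (58.4551 − 27.0555) = 0.036 × 31.3996 = 1.1304 W/m².

ΔF = 1.130 W/m²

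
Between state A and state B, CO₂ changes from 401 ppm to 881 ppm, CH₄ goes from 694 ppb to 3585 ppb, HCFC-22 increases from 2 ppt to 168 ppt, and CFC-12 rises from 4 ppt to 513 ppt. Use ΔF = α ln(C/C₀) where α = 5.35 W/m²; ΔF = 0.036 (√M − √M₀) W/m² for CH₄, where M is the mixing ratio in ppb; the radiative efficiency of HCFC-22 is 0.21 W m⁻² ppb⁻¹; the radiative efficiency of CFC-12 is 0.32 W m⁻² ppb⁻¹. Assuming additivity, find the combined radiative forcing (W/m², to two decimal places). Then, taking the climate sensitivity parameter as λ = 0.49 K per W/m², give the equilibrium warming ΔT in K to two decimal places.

CO₂: 5.35 × ln(881/401) = 5.35 × ln(2.19701) = 5.35 × 0.78710 = 4.2110 W/m².
CH₄: 0.036 × (√3585 − √694) = 0.036 × (59.8749 − 26.3439) = 0.036 × 33.5310 = 1.2071 W/m².
HCFC-22: Δ = 168 − 2 = 166 ppt = 0.166 ppb; ΔF = 0.21 × 0.166 = 0.0349 W/m².
CFC-12: Δ = 513 − 4 = 509 ppt = 0.509 ppb; ΔF = 0.32 × 0.509 = 0.1629 W/m².
Total ΔF = 4.2110 + 1.2071 + 0.0349 + 0.1629 = 5.6159 W/m².
ΔT = λ ΔF = 0.49 × 5.62 = 2.7538 K.

ΔF = 5.62 W/m²; ΔT = 2.75 K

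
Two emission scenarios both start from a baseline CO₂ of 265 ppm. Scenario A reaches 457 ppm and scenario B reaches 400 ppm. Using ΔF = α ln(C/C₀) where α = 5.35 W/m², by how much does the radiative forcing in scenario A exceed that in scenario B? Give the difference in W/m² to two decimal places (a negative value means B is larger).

ΔF_A − ΔF_B = 0.71 W/m²

ΔF_A = 5.35 ln(457/265) = 5.35 × 0.54495 = 2.9155 W/m².
ΔF_B = 5.35 ln(400/265) = 5.35 × 0.41173 = 2.2028 W/m².
Difference: 2.9155 − 2.2028 = 0.7127 W/m².
(Equivalently, ΔF_A − ΔF_B = 5.35 ln(457/400) = 5.35 × 0.13322 = 0.7127 W/m².)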